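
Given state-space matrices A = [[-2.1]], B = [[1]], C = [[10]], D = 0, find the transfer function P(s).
P(s) = C(sI - A)⁻¹B + D.
Characteristic polynomial det(sI - A) = s + 2.1.
Numerator from C·adj(sI-A)·B + D·det(sI-A) = 10.
P(s) = (10)/(s + 2.1)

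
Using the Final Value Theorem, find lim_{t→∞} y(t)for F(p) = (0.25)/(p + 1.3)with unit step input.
FVT: lim_{t→∞} y(t) = lim_{p→0} p*Y(p) where Y(p) = F(p)/p.
= lim_{p→0} F(p) = F(0) = num(0)/den(0) = 0.25/1.3 = 0.1923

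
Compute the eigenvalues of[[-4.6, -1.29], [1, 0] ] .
Eigenvalues solve det(λI - A) = 0.
Characteristic polynomial: λ^2 + 4.6*λ + 1.29 = 0.
Factor: (λ + 4.3)(λ + 0.3) = 0.
Roots: -0.3, -4.3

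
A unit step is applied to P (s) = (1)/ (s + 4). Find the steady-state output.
FVT: lim_{t→∞} y(t) = lim_{s→0} s*Y(s) where Y(s) = P(s)/s.
= lim_{s→0} P(s) = P(0) = num(0)/den(0) = 1/4 = 0.25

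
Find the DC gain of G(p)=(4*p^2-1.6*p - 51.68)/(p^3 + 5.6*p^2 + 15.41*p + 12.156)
DC gain = G(0) = num(0)/den(0) = -51.68/12.156 = -4.251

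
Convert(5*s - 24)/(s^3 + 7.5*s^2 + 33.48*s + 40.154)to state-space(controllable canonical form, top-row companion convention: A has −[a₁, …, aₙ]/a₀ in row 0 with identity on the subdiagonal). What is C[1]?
Reachable canonical form: C = numerator coefficients (right-aligned, zero-padded to length n).
num = 5*s - 24, C = [[0, 5, -24]].
C[1] = 5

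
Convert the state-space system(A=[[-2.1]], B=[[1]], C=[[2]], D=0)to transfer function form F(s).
F(s) = C(sI - A)⁻¹B + D.
Characteristic polynomial det(sI - A) = s + 2.1.
Numerator from C·adj(sI-A)·B + D·det(sI-A) = 2.
F(s) = (2)/(s + 2.1)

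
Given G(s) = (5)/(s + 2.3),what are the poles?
Set denominator = 0: s + 2.3 = 0 → Poles: -2.3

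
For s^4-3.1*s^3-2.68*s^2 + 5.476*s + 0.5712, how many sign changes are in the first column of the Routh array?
Routh array:
s^4: [1, -2.68, 0.5712]; s^3: [-3.1, 5.476]; s^2: [-0.913548, 0.5712]; s^1: [3.53771]; s^0: [0.5712]
First column: [1, -3.1, -0.913548, 3.53771, 0.5712]. Sign changes = 2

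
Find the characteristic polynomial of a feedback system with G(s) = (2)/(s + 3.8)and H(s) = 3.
Characteristic poly = G_den * H_den + G_num * H_num = (s + 3.8) + (6) = s + 9.8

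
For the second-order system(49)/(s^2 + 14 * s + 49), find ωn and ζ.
Standard form: ωn²/(s²+2ζωn·s+ωn²).
const=49=ωn² → ωn=7, s coeff=14=2ζωn → ζ=1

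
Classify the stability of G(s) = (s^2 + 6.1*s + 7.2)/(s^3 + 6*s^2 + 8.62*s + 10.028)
Denominator: s^3 + 6*s^2 + 8.62*s + 10.028 = (s + 4.6)(s^2 + 1.4*s + 2.18). Poles: -0.7 + 1.3j, -0.7 - 1.3j, -4.6. Stable (all poles in LHP)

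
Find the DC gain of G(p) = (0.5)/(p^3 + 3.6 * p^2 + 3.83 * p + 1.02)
DC gain = G(0) = num(0)/den(0) = 0.5/1.02 = 0.4902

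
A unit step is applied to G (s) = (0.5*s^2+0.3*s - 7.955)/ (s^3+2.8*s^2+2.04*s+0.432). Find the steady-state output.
FVT: lim_{t→∞} y(t) = lim_{s→0} s*Y(s) where Y(s) = G(s)/s.
= lim_{s→0} G(s) = G(0) = num(0)/den(0) = -7.955/0.432 = -18.41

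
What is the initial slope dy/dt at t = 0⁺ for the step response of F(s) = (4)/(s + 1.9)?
IVT: y'(0⁺) = lim_{s→∞} s²·Y(s) = lim_{s→∞} s·F(s).
deg(num) = 0, deg(den) = 1, relative degree = 1, so s·F(s) → (leading num)/(leading den) = 4/1 = 4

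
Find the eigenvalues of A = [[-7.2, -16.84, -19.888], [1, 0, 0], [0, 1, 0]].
Eigenvalues solve det(λI - A) = 0.
Characteristic polynomial: λ^3 + 7.2*λ^2 + 16.84*λ + 19.888 = 0.
Factor: (λ + 4.4)(λ^2 + 2.8*λ + 4.52) = 0.
Roots: -1.4 + 1.6j, -1.4 - 1.6j, -4.4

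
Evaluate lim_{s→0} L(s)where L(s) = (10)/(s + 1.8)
DC gain = L(0) = num(0)/den(0) = 10/1.8 = 5.556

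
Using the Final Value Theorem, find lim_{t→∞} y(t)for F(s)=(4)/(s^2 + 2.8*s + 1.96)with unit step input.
FVT: lim_{t→∞} y(t) = lim_{s→0} s*Y(s) where Y(s) = F(s)/s.
= lim_{s→0} F(s) = F(0) = num(0)/den(0) = 4/1.96 = 2.041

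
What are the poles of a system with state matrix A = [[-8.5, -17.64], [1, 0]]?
Eigenvalues solve det(λI - A) = 0.
Characteristic polynomial: λ^2 + 8.5*λ + 17.64 = 0.
Factor: (λ + 3.6)(λ + 4.9) = 0.
Roots: -3.6, -4.9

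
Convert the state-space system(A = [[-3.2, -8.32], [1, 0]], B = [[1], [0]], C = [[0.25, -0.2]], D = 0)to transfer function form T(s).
T(s) = C(sI - A)⁻¹B + D.
Characteristic polynomial det(sI - A) = s^2 + 3.2*s + 8.32.
Numerator from C·adj(sI-A)·B + D·det(sI-A) = 0.25*s - 0.2.
T(s) = (0.25*s - 0.2)/(s^2 + 3.2*s + 8.32)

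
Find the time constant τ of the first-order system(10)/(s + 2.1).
First-order system: τ = -1/pole. Pole = -2.1. τ = -1/(-2.1) = 0.4762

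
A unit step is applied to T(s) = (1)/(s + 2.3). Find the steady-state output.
FVT: lim_{t→∞} y(t) = lim_{s→0} s*Y(s) where Y(s) = T(s)/s.
= lim_{s→0} T(s) = T(0) = num(0)/den(0) = 1/2.3 = 0.4348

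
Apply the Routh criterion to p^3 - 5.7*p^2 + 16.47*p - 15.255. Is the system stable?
Routh array:
p^3: [1, 16.47]; p^2: [-5.7, -15.255]; p^1: [13.7937]; p^0: [-15.255]
First column: [1, -5.7, 13.7937, -15.255]. Sign changes = 3.
No, unstable (3 RHP root(s))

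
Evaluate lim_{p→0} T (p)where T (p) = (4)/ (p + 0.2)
DC gain = T(0) = num(0)/den(0) = 4/0.2 = 20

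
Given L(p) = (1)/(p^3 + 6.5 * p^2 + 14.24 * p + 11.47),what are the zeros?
Numerator is a nonzero constant (1) → Zeros: none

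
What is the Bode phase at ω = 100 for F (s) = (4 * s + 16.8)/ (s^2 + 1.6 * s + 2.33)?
Substitute s = j*100: F(j100) = -0.00103983 - 0.040026j.
∠F(j100) = atan2(Im, Re) = atan2(-0.040026, -0.00103983) = -91.49°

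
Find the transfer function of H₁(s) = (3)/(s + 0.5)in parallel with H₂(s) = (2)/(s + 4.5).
Parallel: H = H₁ + H₂ = (n₁·d₂ + n₂·d₁)/(d₁·d₂).
n₁·d₂ = 3*s + 13.5. n₂·d₁ = 2*s + 1. Sum = 5*s + 14.5. d₁·d₂ = s^2 + 5*s + 2.25.
H(s) = (5*s + 14.5)/(s^2 + 5*s + 2.25)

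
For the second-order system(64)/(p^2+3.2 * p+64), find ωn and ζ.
Standard form: ωn²/(p²+2ζωn·p+ωn²).
const=64=ωn² → ωn=8, p coeff=3.2=2ζωn → ζ=0.2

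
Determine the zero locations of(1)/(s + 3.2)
Numerator is a nonzero constant (1) → Zeros: none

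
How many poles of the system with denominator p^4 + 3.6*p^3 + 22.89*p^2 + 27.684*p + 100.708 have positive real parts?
p^4 + 3.6*p^3 + 22.89*p^2 + 27.684*p + 100.708 = (p^2 + 3.2*p + 14.81)(p^2 + 0.4*p + 6.8). Poles: -0.2 + 2.6j, -0.2 - 2.6j, -1.6 + 3.5j, -1.6 - 3.5j. RHP poles (Re>0): 0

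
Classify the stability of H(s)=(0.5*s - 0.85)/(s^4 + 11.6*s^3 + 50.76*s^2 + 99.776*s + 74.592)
Denominator: s^4 + 11.6*s^3 + 50.76*s^2 + 99.776*s + 74.592 = (s + 3.6)(s + 2.8)(s^2 + 5.2*s + 7.4). Poles: -2.6 + 0.8j, -2.6 - 0.8j, -2.8, -3.6. Stable (all poles in LHP)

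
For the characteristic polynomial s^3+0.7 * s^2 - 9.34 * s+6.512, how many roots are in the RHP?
s^3 + 0.7*s^2 - 9.34*s + 6.512 = (s - 2.2)(s - 0.8)(s + 3.7). Poles: -3.7, 0.8, 2.2. RHP poles (Re>0): 2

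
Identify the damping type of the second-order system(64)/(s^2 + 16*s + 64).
Standard form: ωn²/(s²+2ζωn·s+ωn²) gives ωn=8, ζ=1.
Critically damped (ζ = 1)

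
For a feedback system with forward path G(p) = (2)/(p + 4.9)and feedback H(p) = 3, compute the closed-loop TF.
Closed-loop T = G/(1+GH).
Numerator: G_num * H_den = 2.
Denominator: G_den * H_den + G_num * H_num = (p + 4.9) + (6) = p + 10.9.
T(p) = (2)/(p + 10.9)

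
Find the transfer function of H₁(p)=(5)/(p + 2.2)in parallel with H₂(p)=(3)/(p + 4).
Parallel: H = H₁ + H₂ = (n₁·d₂ + n₂·d₁)/(d₁·d₂).
n₁·d₂ = 5*p + 20. n₂·d₁ = 3*p + 6.6. Sum = 8*p + 26.6. d₁·d₂ = p^2 + 6.2*p + 8.8.
H(p) = (8*p + 26.6)/(p^2 + 6.2*p + 8.8)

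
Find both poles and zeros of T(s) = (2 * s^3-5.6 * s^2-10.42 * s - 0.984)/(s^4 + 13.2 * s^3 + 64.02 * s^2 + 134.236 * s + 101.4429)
Set denominator = 0: s^4 + 13.2*s^3 + 64.02*s^2 + 134.236*s + 101.4429 = (s + 3.7)(s + 1.9)(s + 3.7)(s + 3.9) = 0 → Poles: -1.9, -3.7, -3.7, -3.9
Set numerator = 0: 2*s^3 - 5.6*s^2 - 10.42*s - 0.984 = 2*(s - 4.1)(s + 1.2)(s + 0.1) = 0 → Zeros: -0.1, -1.2, 4.1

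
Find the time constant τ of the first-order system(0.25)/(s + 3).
First-order system: τ = -1/pole. Pole = -3. τ = -1/(-3) = 0.3333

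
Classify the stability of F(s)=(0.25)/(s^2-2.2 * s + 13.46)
Denominator: s^2 - 2.2*s + 13.46. Poles: 1.1 + 3.5j, 1.1 - 3.5j. Unstable (2 pole(s) in RHP)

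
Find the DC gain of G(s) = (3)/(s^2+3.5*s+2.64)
DC gain = G(0) = num(0)/den(0) = 3/2.64 = 1.136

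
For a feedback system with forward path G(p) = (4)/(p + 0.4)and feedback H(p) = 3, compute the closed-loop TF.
Closed-loop T = G/(1+GH).
Numerator: G_num * H_den = 4.
Denominator: G_den * H_den + G_num * H_num = (p + 0.4) + (12) = p + 12.4.
T(p) = (4)/(p + 12.4)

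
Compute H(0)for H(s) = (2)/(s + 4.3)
DC gain = H(0) = num(0)/den(0) = 2/4.3 = 0.4651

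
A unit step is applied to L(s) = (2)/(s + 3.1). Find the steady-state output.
FVT: lim_{t→∞} y(t) = lim_{s→0} s*Y(s) where Y(s) = L(s)/s.
= lim_{s→0} L(s) = L(0) = num(0)/den(0) = 2/3.1 = 0.6452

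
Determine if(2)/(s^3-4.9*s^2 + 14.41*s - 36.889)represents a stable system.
Denominator: s^3 - 4.9*s^2 + 14.41*s - 36.889 = (s - 3.7)(s^2 - 1.2*s + 9.97). Poles: 0.6 + 3.1j, 0.6 - 3.1j, 3.7. All Re(p)<0: No (unstable)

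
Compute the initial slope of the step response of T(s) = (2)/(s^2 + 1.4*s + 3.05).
IVT: y'(0⁺) = lim_{s→∞} s²·Y(s) = lim_{s→∞} s·T(s).
deg(num) = 0, deg(den) = 2, relative degree = 2 ≥ 2, so s·T(s) → 0. Initial slope = 0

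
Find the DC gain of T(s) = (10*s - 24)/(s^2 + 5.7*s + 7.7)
DC gain = T(0) = num(0)/den(0) = -24/7.7 = -3.117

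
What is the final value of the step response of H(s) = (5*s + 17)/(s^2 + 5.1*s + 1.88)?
FVT: lim_{t→∞} y(t) = lim_{s→0} s*Y(s) where Y(s) = H(s)/s.
= lim_{s→0} H(s) = H(0) = num(0)/den(0) = 17/1.88 = 9.043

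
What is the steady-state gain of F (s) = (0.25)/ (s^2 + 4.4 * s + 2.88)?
DC gain = F(0) = num(0)/den(0) = 0.25/2.88 = 0.08681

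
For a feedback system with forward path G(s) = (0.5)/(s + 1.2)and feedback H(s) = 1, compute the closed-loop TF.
Closed-loop T = G/(1+GH).
Numerator: G_num * H_den = 0.5.
Denominator: G_den * H_den + G_num * H_num = (s + 1.2) + (0.5) = s + 1.7.
T(s) = (0.5)/(s + 1.7)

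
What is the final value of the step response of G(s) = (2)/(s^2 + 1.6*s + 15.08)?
FVT: lim_{t→∞} y(t) = lim_{s→0} s*Y(s) where Y(s) = G(s)/s.
= lim_{s→0} G(s) = G(0) = num(0)/den(0) = 2/15.08 = 0.1326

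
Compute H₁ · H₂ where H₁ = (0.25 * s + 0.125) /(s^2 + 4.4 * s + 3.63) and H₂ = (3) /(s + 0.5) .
Series: H = H₁ · H₂ = (n₁·n₂)/(d₁·d₂).
Num: n₁·n₂ = 0.75*s + 0.375. Den: d₁·d₂ = s^3 + 4.9*s^2 + 5.83*s + 1.815.
H(s) = (0.75*s + 0.375)/(s^3 + 4.9*s^2 + 5.83*s + 1.815)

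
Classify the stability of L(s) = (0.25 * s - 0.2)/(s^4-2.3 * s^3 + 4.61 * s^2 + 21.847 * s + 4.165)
Denominator: s^4 - 2.3*s^3 + 4.61*s^2 + 21.847*s + 4.165 = (s + 1.7)(s + 0.2)(s^2 - 4.2*s + 12.25). Poles: -0.2, -1.7, 2.1 + 2.8j, 2.1 - 2.8j. Unstable (2 pole(s) in RHP)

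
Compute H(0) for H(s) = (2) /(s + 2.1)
DC gain = H(0) = num(0)/den(0) = 2/2.1 = 0.9524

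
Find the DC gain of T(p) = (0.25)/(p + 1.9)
DC gain = T(0) = num(0)/den(0) = 0.25/1.9 = 0.1316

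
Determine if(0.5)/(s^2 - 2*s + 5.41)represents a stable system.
Denominator: s^2 - 2*s + 5.41. Poles: 1 + 2.1j, 1 - 2.1j. All Re(p)<0: No (unstable)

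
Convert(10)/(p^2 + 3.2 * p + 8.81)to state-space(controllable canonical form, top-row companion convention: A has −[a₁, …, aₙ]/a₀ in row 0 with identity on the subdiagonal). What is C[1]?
Reachable canonical form: C = numerator coefficients (right-aligned, zero-padded to length n).
num = 10, C = [[0, 10]].
C[1] = 10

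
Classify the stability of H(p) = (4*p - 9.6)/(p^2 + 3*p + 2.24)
Denominator: p^2 + 3*p + 2.24 = (p + 1.4)(p + 1.6). Poles: -1.4, -1.6. Stable (all poles in LHP)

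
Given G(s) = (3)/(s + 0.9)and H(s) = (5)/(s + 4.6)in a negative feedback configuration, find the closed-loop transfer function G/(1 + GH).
Closed-loop T = G/(1+GH).
Numerator: G_num * H_den = 3*s + 13.8.
Denominator: G_den * H_den + G_num * H_num = (s^2 + 5.5*s + 4.14) + (15) = s^2 + 5.5*s + 19.14.
T(s) = (3*s + 13.8)/(s^2 + 5.5*s + 19.14)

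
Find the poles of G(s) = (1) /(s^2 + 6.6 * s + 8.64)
Set denominator = 0: s^2 + 6.6*s + 8.64 = (s + 1.8)(s + 4.8) = 0 → Poles: -1.8, -4.8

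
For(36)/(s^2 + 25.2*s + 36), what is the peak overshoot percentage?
Standard form: ωn²/(s²+2ζωn·s+ωn²) → ωn = 6, ζ = 2.1.
ζ ≥ 1, so the response is non-oscillatory: peak overshoot = 0%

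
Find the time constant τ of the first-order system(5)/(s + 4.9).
First-order system: τ = -1/pole. Pole = -4.9. τ = -1/(-4.9) = 0.2041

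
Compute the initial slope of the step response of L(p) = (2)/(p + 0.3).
IVT: y'(0⁺) = lim_{p→∞} p²·Y(p) = lim_{p→∞} p·L(p).
deg(num) = 0, deg(den) = 1, relative degree = 1, so p·L(p) → (leading num)/(leading den) = 2/1 = 2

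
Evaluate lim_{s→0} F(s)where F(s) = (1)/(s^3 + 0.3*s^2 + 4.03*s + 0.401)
DC gain = F(0) = num(0)/den(0) = 1/0.401 = 2.494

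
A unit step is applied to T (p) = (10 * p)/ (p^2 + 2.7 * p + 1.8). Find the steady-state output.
FVT: lim_{t→∞} y(t) = lim_{p→0} p*Y(p) where Y(p) = T(p)/p.
= lim_{p→0} T(p) = T(0) = num(0)/den(0) = 0/1.8 = 0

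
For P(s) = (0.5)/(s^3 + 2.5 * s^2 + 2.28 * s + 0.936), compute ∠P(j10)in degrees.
Substitute s = j*10: P(j10) = -0.000122456 + 0.000480455j.
∠P(j10) = atan2(Im, Re) = atan2(0.000480455, -0.000122456) = 104.30° (principal value).
Summing the individual angle contributions Σ∠(j10 − zᵢ) − Σ∠(j10 − pₖ) over the 0 zero(s) and 3 pole(s), each followed continuously from ω = 0 (DC phase referenced to (−180°, 180°]), gives -255.70°, i.e. the principal value - 360°. Continuous Bode phase = -255.70°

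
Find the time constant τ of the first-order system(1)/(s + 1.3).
First-order system: τ = -1/pole. Pole = -1.3. τ = -1/(-1.3) = 0.7692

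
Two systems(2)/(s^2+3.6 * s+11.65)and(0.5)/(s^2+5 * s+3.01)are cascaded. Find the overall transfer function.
Series: H = H₁ · H₂ = (n₁·n₂)/(d₁·d₂).
Num: n₁·n₂ = 1. Den: d₁·d₂ = s^4 + 8.6*s^3 + 32.66*s^2 + 69.086*s + 35.0665.
H(s) = (1)/(s^4 + 8.6*s^3 + 32.66*s^2 + 69.086*s + 35.0665)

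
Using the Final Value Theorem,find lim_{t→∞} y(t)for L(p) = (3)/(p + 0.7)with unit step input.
FVT: lim_{t→∞} y(t) = lim_{p→0} p*Y(p) where Y(p) = L(p)/p.
= lim_{p→0} L(p) = L(0) = num(0)/den(0) = 3/0.7 = 4.286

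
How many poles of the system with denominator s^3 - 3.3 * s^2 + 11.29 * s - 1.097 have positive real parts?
s^3 - 3.3*s^2 + 11.29*s - 1.097 = (s - 0.1)(s^2 - 3.2*s + 10.97). Poles: 0.1, 1.6 + 2.9j, 1.6 - 2.9j. RHP poles (Re>0): 3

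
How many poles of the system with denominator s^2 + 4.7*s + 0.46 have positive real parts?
s^2 + 4.7*s + 0.46 = (s + 0.1)(s + 4.6). Poles: -0.1, -4.6. RHP poles (Re>0): 0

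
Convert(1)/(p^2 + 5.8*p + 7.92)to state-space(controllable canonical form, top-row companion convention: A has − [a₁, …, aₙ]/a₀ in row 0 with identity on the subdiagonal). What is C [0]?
Reachable canonical form: C = numerator coefficients (right-aligned, zero-padded to length n).
num = 1, C = [[0, 1]].
C[0] = 0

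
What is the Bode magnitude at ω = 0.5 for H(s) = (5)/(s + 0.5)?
Substitute s = j*0.5: H(j0.5) = 5 - 5j.
|H(j0.5)| = sqrt(Re² + Im²) = 7.071.
20*log₁₀(7.071) = 16.99 dB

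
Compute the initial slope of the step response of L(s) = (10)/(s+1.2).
IVT: y'(0⁺) = lim_{s→∞} s²·Y(s) = lim_{s→∞} s·L(s).
deg(num) = 0, deg(den) = 1, relative degree = 1, so s·L(s) → (leading num)/(leading den) = 10/1 = 10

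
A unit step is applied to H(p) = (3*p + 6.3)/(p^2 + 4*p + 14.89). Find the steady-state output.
FVT: lim_{t→∞} y(t) = lim_{p→0} p*Y(p) where Y(p) = H(p)/p.
= lim_{p→0} H(p) = H(0) = num(0)/den(0) = 6.3/14.89 = 0.4231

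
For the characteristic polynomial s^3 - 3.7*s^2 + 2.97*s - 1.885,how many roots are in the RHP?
s^3 - 3.7*s^2 + 2.97*s - 1.885 = (s - 2.9)(s^2 - 0.8*s + 0.65). Poles: 0.4 + 0.7j, 0.4 - 0.7j, 2.9. RHP poles (Re>0): 3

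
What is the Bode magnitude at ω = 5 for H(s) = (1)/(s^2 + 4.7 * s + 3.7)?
Substitute s = j*5: H(j5) = -0.0211742 - 0.0233612j.
|H(j5)| = sqrt(Re² + Im²) = 0.03153.
20*log₁₀(0.03153) = -30.03 dB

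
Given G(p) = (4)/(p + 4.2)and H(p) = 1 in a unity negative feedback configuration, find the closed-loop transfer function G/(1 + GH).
Closed-loop T = G/(1+GH).
Numerator: G_num * H_den = 4.
Denominator: G_den * H_den + G_num * H_num = (p + 4.2) + (4) = p + 8.2.
T(p) = (4)/(p + 8.2)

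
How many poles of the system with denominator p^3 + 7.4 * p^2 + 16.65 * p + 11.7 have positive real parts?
p^3 + 7.4*p^2 + 16.65*p + 11.7 = (p + 1.5)(p + 2)(p + 3.9). Poles: -1.5, -2, -3.9. RHP poles (Re>0): 0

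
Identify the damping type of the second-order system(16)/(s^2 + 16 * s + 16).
Standard form: ωn²/(s²+2ζωn·s+ωn²) gives ωn=4, ζ=2.
Overdamped (ζ = 2 > 1)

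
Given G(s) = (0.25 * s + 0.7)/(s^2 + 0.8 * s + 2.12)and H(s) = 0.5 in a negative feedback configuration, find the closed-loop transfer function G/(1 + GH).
Closed-loop T = G/(1+GH).
Numerator: G_num * H_den = 0.25*s + 0.7.
Denominator: G_den * H_den + G_num * H_num = (s^2 + 0.8*s + 2.12) + (0.125*s + 0.35) = s^2 + 0.925*s + 2.47.
T(s) = (0.25*s + 0.7)/(s^2 + 0.925*s + 2.47)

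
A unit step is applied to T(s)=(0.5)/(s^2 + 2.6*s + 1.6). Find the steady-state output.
FVT: lim_{t→∞} y(t) = lim_{s→0} s*Y(s) where Y(s) = T(s)/s.
= lim_{s→0} T(s) = T(0) = num(0)/den(0) = 0.5/1.6 = 0.3125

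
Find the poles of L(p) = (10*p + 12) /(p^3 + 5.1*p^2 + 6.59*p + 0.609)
Set denominator = 0: p^3 + 5.1*p^2 + 6.59*p + 0.609 = (p + 2.9)(p + 2.1)(p + 0.1) = 0 → Poles: -0.1, -2.1, -2.9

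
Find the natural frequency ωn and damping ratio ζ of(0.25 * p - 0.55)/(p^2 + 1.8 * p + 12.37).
Underdamped: complex pole -0.9 + 3.4j. ωn = |pole| = 3.517, ζ = -Re(pole)/ωn = 0.2559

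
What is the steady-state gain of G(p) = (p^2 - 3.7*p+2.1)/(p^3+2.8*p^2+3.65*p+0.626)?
DC gain = G(0) = num(0)/den(0) = 2.1/0.626 = 3.355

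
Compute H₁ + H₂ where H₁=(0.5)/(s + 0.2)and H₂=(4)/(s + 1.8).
Parallel: H = H₁ + H₂ = (n₁·d₂ + n₂·d₁)/(d₁·d₂).
n₁·d₂ = 0.5*s + 0.9. n₂·d₁ = 4*s + 0.8. Sum = 4.5*s + 1.7. d₁·d₂ = s^2 + 2*s + 0.36.
H(s) = (4.5*s + 1.7)/(s^2 + 2*s + 0.36)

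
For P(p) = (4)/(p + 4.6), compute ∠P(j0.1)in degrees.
Substitute p = j*0.1: P(j0.1) = 0.869154 - 0.0188947j.
∠P(j0.1) = atan2(Im, Re) = atan2(-0.0188947, 0.869154) = -1.25°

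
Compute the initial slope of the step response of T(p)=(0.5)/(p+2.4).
IVT: y'(0⁺) = lim_{p→∞} p²·Y(p) = lim_{p→∞} p·T(p).
deg(num) = 0, deg(den) = 1, relative degree = 1, so p·T(p) → (leading num)/(leading den) = 0.5/1 = 0.5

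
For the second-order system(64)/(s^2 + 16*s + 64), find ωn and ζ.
Standard form: ωn²/(s²+2ζωn·s+ωn²).
const=64=ωn² → ωn=8, s coeff=16=2ζωn → ζ=1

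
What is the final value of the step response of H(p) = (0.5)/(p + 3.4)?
FVT: lim_{t→∞} y(t) = lim_{p→0} p*Y(p) where Y(p) = H(p)/p.
= lim_{p→0} H(p) = H(0) = num(0)/den(0) = 0.5/3.4 = 0.1471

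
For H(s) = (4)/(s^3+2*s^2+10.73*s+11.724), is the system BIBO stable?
Denominator: s^3 + 2*s^2 + 10.73*s + 11.724 = (s + 1.2)(s^2 + 0.8*s + 9.77). Poles: -0.4 + 3.1j, -0.4 - 3.1j, -1.2. All Re(p)<0: Yes (stable)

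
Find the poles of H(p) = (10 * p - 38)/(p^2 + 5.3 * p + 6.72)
Set denominator = 0: p^2 + 5.3*p + 6.72 = (p + 2.1)(p + 3.2) = 0 → Poles: -2.1, -3.2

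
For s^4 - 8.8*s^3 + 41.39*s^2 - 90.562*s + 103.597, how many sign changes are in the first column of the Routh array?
Routh array:
s^4: [1, 41.39, 103.597]; s^3: [-8.8, -90.562]; s^2: [31.0989, 103.597]; s^1: [-61.2473]; s^0: [103.597]
First column: [1, -8.8, 31.0989, -61.2473, 103.597]. Sign changes = 4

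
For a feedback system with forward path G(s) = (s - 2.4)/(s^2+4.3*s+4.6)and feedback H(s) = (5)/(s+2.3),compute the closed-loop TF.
Closed-loop T = G/(1+GH).
Numerator: G_num * H_den = s^2 - 0.1*s - 5.52.
Denominator: G_den * H_den + G_num * H_num = (s^3 + 6.6*s^2 + 14.49*s + 10.58) + (5*s - 12) = s^3 + 6.6*s^2 + 19.49*s - 1.42.
T(s) = (s^2 - 0.1*s - 5.52)/(s^3 + 6.6*s^2 + 19.49*s - 1.42)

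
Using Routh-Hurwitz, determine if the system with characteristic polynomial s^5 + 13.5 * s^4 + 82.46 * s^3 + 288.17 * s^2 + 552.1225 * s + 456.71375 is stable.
Routh array:
s^5: [1, 82.46, 552.1225]; s^4: [13.5, 288.17, 456.71375]; s^3: [61.1141, 518.292]; s^2: [173.68, 456.71375]; s^1: [357.585]; s^0: [456.71375]
First column: [1, 13.5, 61.1141, 173.68, 357.585, 456.71375]. Sign changes = 0.
Yes, stable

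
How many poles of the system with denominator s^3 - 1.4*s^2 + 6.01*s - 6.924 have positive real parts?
s^3 - 1.4*s^2 + 6.01*s - 6.924 = (s - 1.2)(s^2 - 0.2*s + 5.77). Poles: 0.1 + 2.4j, 0.1 - 2.4j, 1.2. RHP poles (Re>0): 3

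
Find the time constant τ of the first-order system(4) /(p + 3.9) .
First-order system: τ = -1/pole. Pole = -3.9. τ = -1/(-3.9) = 0.2564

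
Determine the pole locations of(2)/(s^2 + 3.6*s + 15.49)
Set denominator = 0: s^2 + 3.6*s + 15.49 = 0 → Poles: -1.8 + 3.5j, -1.8 - 3.5j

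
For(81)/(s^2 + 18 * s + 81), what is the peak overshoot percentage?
Standard form: ωn²/(s²+2ζωn·s+ωn²) → ωn = 9, ζ = 1.
ζ ≥ 1, so the response is non-oscillatory: peak overshoot = 0%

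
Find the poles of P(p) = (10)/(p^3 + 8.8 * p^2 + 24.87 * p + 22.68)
Set denominator = 0: p^3 + 8.8*p^2 + 24.87*p + 22.68 = (p + 4)(p + 2.1)(p + 2.7) = 0 → Poles: -2.1, -2.7, -4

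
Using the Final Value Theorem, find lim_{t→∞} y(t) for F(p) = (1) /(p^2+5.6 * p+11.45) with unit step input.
FVT: lim_{t→∞} y(t) = lim_{p→0} p*Y(p) where Y(p) = F(p)/p.
= lim_{p→0} F(p) = F(0) = num(0)/den(0) = 1/11.45 = 0.08734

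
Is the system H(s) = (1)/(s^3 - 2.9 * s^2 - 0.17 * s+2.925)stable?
Denominator: s^3 - 2.9*s^2 - 0.17*s + 2.925 = (s - 1.3)(s - 2.5)(s + 0.9). Poles: -0.9, 1.3, 2.5. All Re(p)<0: No (unstable)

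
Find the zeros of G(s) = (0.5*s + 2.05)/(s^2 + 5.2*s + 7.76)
Set numerator = 0: 0.5*s + 2.05 = 0 → Zeros: -4.1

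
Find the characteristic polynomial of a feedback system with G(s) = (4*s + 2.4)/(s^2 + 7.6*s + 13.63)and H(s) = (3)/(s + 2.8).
Characteristic poly = G_den * H_den + G_num * H_num = (s^3 + 10.4*s^2 + 34.91*s + 38.164) + (12*s + 7.2) = s^3 + 10.4*s^2 + 46.91*s + 45.364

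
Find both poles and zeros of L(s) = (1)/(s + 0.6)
Set denominator = 0: s + 0.6 = 0 → Poles: -0.6
Numerator is a nonzero constant (1) → Zeros: none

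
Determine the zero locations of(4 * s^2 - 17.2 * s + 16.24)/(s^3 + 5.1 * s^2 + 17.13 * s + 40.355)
Set numerator = 0: 4*s^2 - 17.2*s + 16.24 = 4*(s - 1.4)(s - 2.9) = 0 → Zeros: 1.4, 2.9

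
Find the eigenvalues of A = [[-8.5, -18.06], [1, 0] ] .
Eigenvalues solve det(λI - A) = 0.
Characteristic polynomial: λ^2 + 8.5*λ + 18.06 = 0.
Factor: (λ + 4.3)(λ + 4.2) = 0.
Roots: -4.2, -4.3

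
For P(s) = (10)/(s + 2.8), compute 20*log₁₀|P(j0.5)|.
Substitute s = j*0.5: P(j0.5) = 3.46106 - 0.618047j.
|P(j0.5)| = sqrt(Re² + Im²) = 3.516.
20*log₁₀(3.516) = 10.92 dB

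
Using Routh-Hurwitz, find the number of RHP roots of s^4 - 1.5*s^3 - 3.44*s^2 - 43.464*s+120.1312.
Routh array:
s^4: [1, -3.44, 120.1312]; s^3: [-1.5, -43.464]; s^2: [-32.416, 120.1312]; s^1: [-49.0229]; s^0: [120.1312]
First column: [1, -1.5, -32.416, -49.0229, 120.1312]. Sign changes = RHP roots = 2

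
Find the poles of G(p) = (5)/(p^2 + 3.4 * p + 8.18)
Set denominator = 0: p^2 + 3.4*p + 8.18 = 0 → Poles: -1.7 + 2.3j, -1.7 - 2.3j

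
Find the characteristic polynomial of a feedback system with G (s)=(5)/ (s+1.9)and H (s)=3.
Characteristic poly = G_den * H_den + G_num * H_num = (s + 1.9) + (15) = s + 16.9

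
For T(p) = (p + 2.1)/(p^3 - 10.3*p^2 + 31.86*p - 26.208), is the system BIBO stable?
Denominator: p^3 - 10.3*p^2 + 31.86*p - 26.208 = (p - 4.8)(p - 1.3)(p - 4.2). Poles: 1.3, 4.2, 4.8. All Re(p)<0: No (unstable)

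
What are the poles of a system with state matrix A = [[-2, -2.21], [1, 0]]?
Eigenvalues solve det(λI - A) = 0.
Characteristic polynomial: λ^2 + 2*λ + 2.21 = 0.
Roots: -1 + 1.1j, -1 - 1.1j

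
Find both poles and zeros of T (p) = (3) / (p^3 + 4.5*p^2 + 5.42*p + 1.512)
Set denominator = 0: p^3 + 4.5*p^2 + 5.42*p + 1.512 = (p + 2.7)(p + 1.4)(p + 0.4) = 0 → Poles: -0.4, -1.4, -2.7
Numerator is a nonzero constant (3) → Zeros: none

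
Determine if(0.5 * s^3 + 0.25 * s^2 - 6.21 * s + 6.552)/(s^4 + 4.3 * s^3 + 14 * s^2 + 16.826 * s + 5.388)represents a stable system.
Denominator: s^4 + 4.3*s^3 + 14*s^2 + 16.826*s + 5.388 = (s + 0.5)(s + 1.2)(s^2 + 2.6*s + 8.98). Poles: -0.5, -1.2, -1.3 + 2.7j, -1.3 - 2.7j. All Re(p)<0: Yes (stable)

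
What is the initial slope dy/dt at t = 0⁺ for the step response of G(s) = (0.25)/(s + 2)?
IVT: y'(0⁺) = lim_{s→∞} s²·Y(s) = lim_{s→∞} s·G(s).
deg(num) = 0, deg(den) = 1, relative degree = 1, so s·G(s) → (leading num)/(leading den) = 0.25/1 = 0.25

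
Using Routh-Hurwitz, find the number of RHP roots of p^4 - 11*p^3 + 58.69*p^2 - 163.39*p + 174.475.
Routh array:
p^4: [1, 58.69, 174.475]; p^3: [-11, -163.39]; p^2: [43.8364, 174.475]; p^1: [-119.608]; p^0: [174.475]
First column: [1, -11, 43.8364, -119.608, 174.475]. Sign changes = RHP roots = 4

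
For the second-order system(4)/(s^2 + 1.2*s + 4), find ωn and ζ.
Standard form: ωn²/(s²+2ζωn·s+ωn²).
const=4=ωn² → ωn=2, s coeff=1.2=2ζωn → ζ=0.3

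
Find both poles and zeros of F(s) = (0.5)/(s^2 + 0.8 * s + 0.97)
Set denominator = 0: s^2 + 0.8*s + 0.97 = 0 → Poles: -0.4 + 0.9j, -0.4 - 0.9j
Numerator is a nonzero constant (0.5) → Zeros: none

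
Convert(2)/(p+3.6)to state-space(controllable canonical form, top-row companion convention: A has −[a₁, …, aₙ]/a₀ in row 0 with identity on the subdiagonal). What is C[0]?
Reachable canonical form: C = numerator coefficients (right-aligned, zero-padded to length n).
num = 2, C = [[2]].
C[0] = 2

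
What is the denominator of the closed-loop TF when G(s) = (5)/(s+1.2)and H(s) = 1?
Characteristic poly = G_den * H_den + G_num * H_num = (s + 1.2) + (5) = s + 6.2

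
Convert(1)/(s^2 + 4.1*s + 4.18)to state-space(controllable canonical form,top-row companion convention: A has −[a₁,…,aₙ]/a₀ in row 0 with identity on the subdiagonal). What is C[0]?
Reachable canonical form: C = numerator coefficients (right-aligned, zero-padded to length n).
num = 1, C = [[0, 1]].
C[0] = 0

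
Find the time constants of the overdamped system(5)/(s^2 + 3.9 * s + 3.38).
Overdamped: real poles at -1.3, -2.6. τ = -1/pole → τ₁ = 0.7692, τ₂ = 0.3846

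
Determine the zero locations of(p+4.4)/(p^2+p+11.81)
Set numerator = 0: p + 4.4 = 0 → Zeros: -4.4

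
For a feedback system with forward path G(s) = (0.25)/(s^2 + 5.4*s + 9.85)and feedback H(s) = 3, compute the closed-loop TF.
Closed-loop T = G/(1+GH).
Numerator: G_num * H_den = 0.25.
Denominator: G_den * H_den + G_num * H_num = (s^2 + 5.4*s + 9.85) + (0.75) = s^2 + 5.4*s + 10.6.
T(s) = (0.25)/(s^2 + 5.4*s + 10.6)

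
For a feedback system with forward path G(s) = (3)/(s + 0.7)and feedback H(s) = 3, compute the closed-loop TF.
Closed-loop T = G/(1+GH).
Numerator: G_num * H_den = 3.
Denominator: G_den * H_den + G_num * H_num = (s + 0.7) + (9) = s + 9.7.
T(s) = (3)/(s + 9.7)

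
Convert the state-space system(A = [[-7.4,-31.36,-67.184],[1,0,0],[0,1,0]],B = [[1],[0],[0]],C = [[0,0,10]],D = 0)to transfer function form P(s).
P(s) = C(sI - A)⁻¹B + D.
Characteristic polynomial det(sI - A) = s^3 + 7.4*s^2 + 31.36*s + 67.184.
Numerator from C·adj(sI-A)·B + D·det(sI-A) = 10.
P(s) = (10)/(s^3 + 7.4*s^2 + 31.36*s + 67.184)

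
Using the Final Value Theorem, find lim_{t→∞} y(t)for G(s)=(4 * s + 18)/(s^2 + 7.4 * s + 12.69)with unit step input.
FVT: lim_{t→∞} y(t) = lim_{s→0} s*Y(s) where Y(s) = G(s)/s.
= lim_{s→0} G(s) = G(0) = num(0)/den(0) = 18/12.69 = 1.418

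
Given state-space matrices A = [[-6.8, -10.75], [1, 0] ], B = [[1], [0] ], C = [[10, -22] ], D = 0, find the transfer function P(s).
P(s) = C(sI - A)⁻¹B + D.
Characteristic polynomial det(sI - A) = s^2 + 6.8*s + 10.75.
Numerator from C·adj(sI-A)·B + D·det(sI-A) = 10*s - 22.
P(s) = (10*s - 22)/(s^2 + 6.8*s + 10.75)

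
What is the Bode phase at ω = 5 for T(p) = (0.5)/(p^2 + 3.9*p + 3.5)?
Substitute p = j*5: T(j5) = -0.0127596 - 0.0115727j.
∠T(j5) = atan2(Im, Re) = atan2(-0.0115727, -0.0127596) = -137.79°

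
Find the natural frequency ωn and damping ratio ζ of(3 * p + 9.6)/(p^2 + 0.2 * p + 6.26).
Underdamped: complex pole -0.1 + 2.5j. ωn = |pole| = 2.502, ζ = -Re(pole)/ωn = 0.03997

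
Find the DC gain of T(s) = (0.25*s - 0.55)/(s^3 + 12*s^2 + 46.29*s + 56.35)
DC gain = T(0) = num(0)/den(0) = -0.55/56.35 = -0.00976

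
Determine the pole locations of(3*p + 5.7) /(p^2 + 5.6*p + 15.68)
Set denominator = 0: p^2 + 5.6*p + 15.68 = 0 → Poles: -2.8 + 2.8j, -2.8 - 2.8j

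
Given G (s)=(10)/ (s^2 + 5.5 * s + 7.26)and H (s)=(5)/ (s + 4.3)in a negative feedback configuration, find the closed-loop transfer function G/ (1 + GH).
Closed-loop T = G/(1+GH).
Numerator: G_num * H_den = 10*s + 43.
Denominator: G_den * H_den + G_num * H_num = (s^3 + 9.8*s^2 + 30.91*s + 31.218) + (50) = s^3 + 9.8*s^2 + 30.91*s + 81.218.
T(s) = (10*s + 43)/(s^3 + 9.8*s^2 + 30.91*s + 81.218)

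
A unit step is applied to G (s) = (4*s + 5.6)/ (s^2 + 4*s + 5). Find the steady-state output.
FVT: lim_{t→∞} y(t) = lim_{s→0} s*Y(s) where Y(s) = G(s)/s.
= lim_{s→0} G(s) = G(0) = num(0)/den(0) = 5.6/5 = 1.12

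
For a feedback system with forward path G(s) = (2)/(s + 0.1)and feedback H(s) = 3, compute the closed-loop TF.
Closed-loop T = G/(1+GH).
Numerator: G_num * H_den = 2.
Denominator: G_den * H_den + G_num * H_num = (s + 0.1) + (6) = s + 6.1.
T(s) = (2)/(s + 6.1)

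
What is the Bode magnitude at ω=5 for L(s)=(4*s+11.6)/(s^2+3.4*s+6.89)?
Substitute s = j*5: L(j5) = 0.210583 - 0.906686j.
|L(j5)| = sqrt(Re² + Im²) = 0.9308.
20*log₁₀(0.9308) = -0.62 dB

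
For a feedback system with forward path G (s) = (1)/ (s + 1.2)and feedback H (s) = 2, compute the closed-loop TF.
Closed-loop T = G/(1+GH).
Numerator: G_num * H_den = 1.
Denominator: G_den * H_den + G_num * H_num = (s + 1.2) + (2) = s + 3.2.
T(s) = (1)/(s + 3.2)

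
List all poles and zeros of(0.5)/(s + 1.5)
Set denominator = 0: s + 1.5 = 0 → Poles: -1.5
Numerator is a nonzero constant (0.5) → Zeros: none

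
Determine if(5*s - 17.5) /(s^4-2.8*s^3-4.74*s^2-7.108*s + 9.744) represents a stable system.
Denominator: s^4 - 2.8*s^3 - 4.74*s^2 - 7.108*s + 9.744 = (s - 0.8)(s - 4.2)(s^2 + 2.2*s + 2.9). Poles: -1.1 + 1.3j, -1.1 - 1.3j, 0.8, 4.2. All Re(p)<0: No (unstable)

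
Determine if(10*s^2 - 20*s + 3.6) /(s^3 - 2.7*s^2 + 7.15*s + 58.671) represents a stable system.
Denominator: s^3 - 2.7*s^2 + 7.15*s + 58.671 = (s + 2.7)(s^2 - 5.4*s + 21.73). Poles: -2.7, 2.7 + 3.8j, 2.7 - 3.8j. All Re(p)<0: No (unstable)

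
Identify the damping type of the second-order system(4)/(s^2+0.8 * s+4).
Standard form: ωn²/(s²+2ζωn·s+ωn²) gives ωn=2, ζ=0.2.
Underdamped (ζ = 0.2 < 1)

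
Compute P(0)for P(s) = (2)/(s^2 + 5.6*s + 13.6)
DC gain = P(0) = num(0)/den(0) = 2/13.6 = 0.1471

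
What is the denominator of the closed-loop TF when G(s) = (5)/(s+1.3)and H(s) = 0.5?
Characteristic poly = G_den * H_den + G_num * H_num = (s + 1.3) + (2.5) = s + 3.8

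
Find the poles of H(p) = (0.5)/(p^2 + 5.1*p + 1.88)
Set denominator = 0: p^2 + 5.1*p + 1.88 = (p + 4.7)(p + 0.4) = 0 → Poles: -0.4, -4.7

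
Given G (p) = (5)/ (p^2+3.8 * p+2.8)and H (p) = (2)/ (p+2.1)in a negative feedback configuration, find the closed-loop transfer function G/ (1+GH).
Closed-loop T = G/(1+GH).
Numerator: G_num * H_den = 5*p + 10.5.
Denominator: G_den * H_den + G_num * H_num = (p^3 + 5.9*p^2 + 10.78*p + 5.88) + (10) = p^3 + 5.9*p^2 + 10.78*p + 15.88.
T(p) = (5*p + 10.5)/(p^3 + 5.9*p^2 + 10.78*p + 15.88)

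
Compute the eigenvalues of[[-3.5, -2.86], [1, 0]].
Eigenvalues solve det(λI - A) = 0.
Characteristic polynomial: λ^2 + 3.5*λ + 2.86 = 0.
Factor: (λ + 1.3)(λ + 2.2) = 0.
Roots: -1.3, -2.2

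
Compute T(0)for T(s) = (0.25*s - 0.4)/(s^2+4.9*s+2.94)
DC gain = T(0) = num(0)/den(0) = -0.4/2.94 = -0.1361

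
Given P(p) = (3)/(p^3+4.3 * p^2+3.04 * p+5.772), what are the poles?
Set denominator = 0: p^3 + 4.3*p^2 + 3.04*p + 5.772 = (p + 3.9)(p^2 + 0.4*p + 1.48) = 0 → Poles: -0.2 + 1.2j, -0.2 - 1.2j, -3.9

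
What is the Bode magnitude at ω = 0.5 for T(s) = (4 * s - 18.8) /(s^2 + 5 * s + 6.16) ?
Substitute s = j*0.5: T(j0.5) = -2.57681 + 1.42843j.
|T(j0.5)| = sqrt(Re² + Im²) = 2.946.
20*log₁₀(2.946) = 9.39 dB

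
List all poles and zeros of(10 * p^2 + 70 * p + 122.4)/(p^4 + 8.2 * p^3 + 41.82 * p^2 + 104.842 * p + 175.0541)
Set denominator = 0: p^4 + 8.2*p^3 + 41.82*p^2 + 104.842*p + 175.0541 = (p^2 + 5.4*p + 15.13)(p^2 + 2.8*p + 11.57) = 0 → Poles: -1.4 + 3.1j, -1.4 - 3.1j, -2.7 + 2.8j, -2.7 - 2.8j
Set numerator = 0: 10*p^2 + 70*p + 122.4 = 10*(p + 3.4)(p + 3.6) = 0 → Zeros: -3.4, -3.6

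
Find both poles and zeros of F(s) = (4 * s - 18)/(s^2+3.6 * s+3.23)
Set denominator = 0: s^2 + 3.6*s + 3.23 = (s + 1.9)(s + 1.7) = 0 → Poles: -1.7, -1.9
Set numerator = 0: 4*s - 18 = 0 → Zeros: 4.5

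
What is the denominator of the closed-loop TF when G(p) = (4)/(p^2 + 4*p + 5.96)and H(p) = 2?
Characteristic poly = G_den * H_den + G_num * H_num = (p^2 + 4*p + 5.96) + (8) = p^2 + 4*p + 13.96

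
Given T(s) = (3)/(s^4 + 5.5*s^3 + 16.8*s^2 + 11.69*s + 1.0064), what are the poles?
Set denominator = 0: s^4 + 5.5*s^3 + 16.8*s^2 + 11.69*s + 1.0064 = (s + 0.1)(s + 0.8)(s^2 + 4.6*s + 12.58) = 0 → Poles: -0.1, -0.8, -2.3 + 2.7j, -2.3 - 2.7j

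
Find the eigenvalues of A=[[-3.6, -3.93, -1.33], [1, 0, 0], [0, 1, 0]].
Eigenvalues solve det(λI - A) = 0.
Characteristic polynomial: λ^3 + 3.6*λ^2 + 3.93*λ + 1.33 = 0.
Factor: (λ + 1.9)(λ + 1)(λ + 0.7) = 0.
Roots: -0.7, -1, -1.9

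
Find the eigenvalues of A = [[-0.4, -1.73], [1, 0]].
Eigenvalues solve det(λI - A) = 0.
Characteristic polynomial: λ^2 + 0.4*λ + 1.73 = 0.
Roots: -0.2 + 1.3j, -0.2 - 1.3j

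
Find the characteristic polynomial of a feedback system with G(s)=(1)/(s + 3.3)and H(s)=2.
Characteristic poly = G_den * H_den + G_num * H_num = (s + 3.3) + (2) = s + 5.3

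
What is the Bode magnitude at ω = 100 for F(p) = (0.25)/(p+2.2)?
Substitute p = j*100: F(j100) = 5.49734e-05 - 0.00249879j.
|F(j100)| = sqrt(Re² + Im²) = 0.002499.
20*log₁₀(0.002499) = -52.04 dB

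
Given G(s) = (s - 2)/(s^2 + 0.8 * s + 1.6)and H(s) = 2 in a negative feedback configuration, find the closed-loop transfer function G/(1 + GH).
Closed-loop T = G/(1+GH).
Numerator: G_num * H_den = s - 2.
Denominator: G_den * H_den + G_num * H_num = (s^2 + 0.8*s + 1.6) + (2*s - 4) = s^2 + 2.8*s - 2.4.
T(s) = (s - 2)/(s^2 + 2.8*s - 2.4)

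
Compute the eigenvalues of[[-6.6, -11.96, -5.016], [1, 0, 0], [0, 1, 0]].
Eigenvalues solve det(λI - A) = 0.
Characteristic polynomial: λ^3 + 6.6*λ^2 + 11.96*λ + 5.016 = 0.
Factor: (λ + 0.6)(λ + 3.8)(λ + 2.2) = 0.
Roots: -0.6, -2.2, -3.8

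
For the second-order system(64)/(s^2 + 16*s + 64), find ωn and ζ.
Standard form: ωn²/(s²+2ζωn·s+ωn²).
const=64=ωn² → ωn=8, s coeff=16=2ζωn → ζ=1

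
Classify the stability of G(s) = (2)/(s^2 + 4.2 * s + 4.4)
Denominator: s^2 + 4.2*s + 4.4 = (s + 2.2)(s + 2). Poles: -2, -2.2. Stable (all poles in LHP)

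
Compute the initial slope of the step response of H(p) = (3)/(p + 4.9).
IVT: y'(0⁺) = lim_{p→∞} p²·Y(p) = lim_{p→∞} p·H(p).
deg(num) = 0, deg(den) = 1, relative degree = 1, so p·H(p) → (leading num)/(leading den) = 3/1 = 3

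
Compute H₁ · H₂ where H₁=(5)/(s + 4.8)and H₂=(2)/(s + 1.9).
Series: H = H₁ · H₂ = (n₁·n₂)/(d₁·d₂).
Num: n₁·n₂ = 10. Den: d₁·d₂ = s^2 + 6.7*s + 9.12.
H(s) = (10)/(s^2 + 6.7*s + 9.12)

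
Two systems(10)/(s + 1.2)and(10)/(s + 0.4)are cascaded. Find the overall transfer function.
Series: H = H₁ · H₂ = (n₁·n₂)/(d₁·d₂).
Num: n₁·n₂ = 100. Den: d₁·d₂ = s^2 + 1.6*s + 0.48.
H(s) = (100)/(s^2 + 1.6*s + 0.48)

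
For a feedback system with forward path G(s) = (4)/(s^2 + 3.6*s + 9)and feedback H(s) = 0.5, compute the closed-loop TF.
Closed-loop T = G/(1+GH).
Numerator: G_num * H_den = 4.
Denominator: G_den * H_den + G_num * H_num = (s^2 + 3.6*s + 9) + (2) = s^2 + 3.6*s + 11.
T(s) = (4)/(s^2 + 3.6*s + 11)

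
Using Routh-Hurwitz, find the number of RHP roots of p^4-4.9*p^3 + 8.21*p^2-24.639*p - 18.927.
Routh array:
p^4: [1, 8.21, -18.927]; p^3: [-4.9, -24.639]; p^2: [3.18163, -18.927]; p^1: [-53.7883]; p^0: [-18.927]
First column: [1, -4.9, 3.18163, -53.7883, -18.927]. Sign changes = RHP roots = 3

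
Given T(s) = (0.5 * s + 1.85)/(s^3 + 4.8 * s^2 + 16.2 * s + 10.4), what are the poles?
Set denominator = 0: s^3 + 4.8*s^2 + 16.2*s + 10.4 = (s + 0.8)(s^2 + 4*s + 13) = 0 → Poles: -0.8, -2 + 3j, -2 - 3j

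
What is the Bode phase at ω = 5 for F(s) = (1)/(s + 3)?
Substitute s = j*5: F(j5) = 0.0882353 - 0.147059j.
∠F(j5) = atan2(Im, Re) = atan2(-0.147059, 0.0882353) = -59.04°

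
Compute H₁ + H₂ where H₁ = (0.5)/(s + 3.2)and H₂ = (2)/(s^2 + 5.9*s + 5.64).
Parallel: H = H₁ + H₂ = (n₁·d₂ + n₂·d₁)/(d₁·d₂).
n₁·d₂ = 0.5*s^2 + 2.95*s + 2.82. n₂·d₁ = 2*s + 6.4. Sum = 0.5*s^2 + 4.95*s + 9.22. d₁·d₂ = s^3 + 9.1*s^2 + 24.52*s + 18.048.
H(s) = (0.5*s^2 + 4.95*s + 9.22)/(s^3 + 9.1*s^2 + 24.52*s + 18.048)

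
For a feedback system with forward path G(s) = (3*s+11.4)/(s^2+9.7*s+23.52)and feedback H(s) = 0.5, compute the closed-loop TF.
Closed-loop T = G/(1+GH).
Numerator: G_num * H_den = 3*s + 11.4.
Denominator: G_den * H_den + G_num * H_num = (s^2 + 9.7*s + 23.52) + (1.5*s + 5.7) = s^2 + 11.2*s + 29.22.
T(s) = (3*s + 11.4)/(s^2 + 11.2*s + 29.22)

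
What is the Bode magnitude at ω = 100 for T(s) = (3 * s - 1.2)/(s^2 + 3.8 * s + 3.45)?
Substitute s = j*100: T(j100) = 0.00125901 - 0.0299625j.
|T(j100)| = sqrt(Re² + Im²) = 0.02999.
20*log₁₀(0.02999) = -30.46 dB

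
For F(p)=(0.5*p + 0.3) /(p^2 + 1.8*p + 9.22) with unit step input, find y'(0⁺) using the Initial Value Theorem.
IVT: y'(0⁺) = lim_{p→∞} p²·Y(p) = lim_{p→∞} p·F(p).
deg(num) = 1, deg(den) = 2, relative degree = 1, so p·F(p) → (leading num)/(leading den) = 0.5/1 = 0.5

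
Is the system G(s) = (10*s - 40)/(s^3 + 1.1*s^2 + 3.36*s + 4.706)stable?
Denominator: s^3 + 1.1*s^2 + 3.36*s + 4.706 = (s + 1.3)(s^2 - 0.2*s + 3.62). Poles: -1.3, 0.1 + 1.9j, 0.1 - 1.9j. All Re(p)<0: No (unstable)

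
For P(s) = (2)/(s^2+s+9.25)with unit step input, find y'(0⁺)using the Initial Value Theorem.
IVT: y'(0⁺) = lim_{s→∞} s²·Y(s) = lim_{s→∞} s·P(s).
deg(num) = 0, deg(den) = 2, relative degree = 2 ≥ 2, so s·P(s) → 0. Initial slope = 0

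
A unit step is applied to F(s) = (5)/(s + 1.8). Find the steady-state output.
FVT: lim_{t→∞} y(t) = lim_{s→0} s*Y(s) where Y(s) = F(s)/s.
= lim_{s→0} F(s) = F(0) = num(0)/den(0) = 5/1.8 = 2.778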